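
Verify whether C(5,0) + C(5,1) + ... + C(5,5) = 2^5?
True

Working:
Binomial theorem with x = y = 1: Σ C(5,i) = (1+1)^5 = 2^5 = 32. The statement holds.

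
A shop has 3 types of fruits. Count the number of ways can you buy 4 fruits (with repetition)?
15

Explanation: Stars and bars: C(4+3-1, 4) = C(6, 4) = 15.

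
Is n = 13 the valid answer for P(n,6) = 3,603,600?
No

P(13,6) = 13·12·11·10·9·8 = 1,235,520, which does not equal 3,603,600.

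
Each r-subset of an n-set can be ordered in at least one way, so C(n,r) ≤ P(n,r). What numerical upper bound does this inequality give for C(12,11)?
479,001,600

Reasoning: P(12,11) = 12·11·10·9·8·7·6·5·4·3·2 = 479,001,600, so C(12,11) ≤ 479,001,600. (The bound is loose by a factor of 11! = 39,916,800: C(12,11) = 479,001,600/39,916,800 = 12.)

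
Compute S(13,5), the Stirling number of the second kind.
7,508,501

Explanation: Using the Stirling recurrence: S(n,k) = k·S(n-1,k) + S(n-1,k-1)
S(13,5) = 5·S(12,5) + S(12,4)
         = 5·1379400 + 611501
         = 6897000 + 611501
         = 7,508,501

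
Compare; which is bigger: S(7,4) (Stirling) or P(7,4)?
P(7,4)

Explanation: S(7,4) = 4·S(6,4) + S(6,3) = 4·65 + 90 = 350; P(7,4) = 840.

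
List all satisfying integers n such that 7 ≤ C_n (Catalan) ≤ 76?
C_3=5; C_4=14; C_5=42; C_6=132. So valid n = 4, 5.
Final answer: 4, 5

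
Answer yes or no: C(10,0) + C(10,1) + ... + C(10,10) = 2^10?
Binomial theorem with x = y = 1: Σ C(10,i) = (1+1)^10 = 2^10 = 1,024. The statement holds.

Answer: Yes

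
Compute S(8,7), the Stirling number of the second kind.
28

Using the Stirling recurrence: S(n,k) = k·S(n-1,k) + S(n-1,k-1)
S(8,7) = 7·S(7,7) + S(7,6)
         = 7·1 + 21
         = 7 + 21
         = 28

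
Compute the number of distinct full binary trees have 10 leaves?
4,862

Explanation: Using the Catalan number formula: C_n = C(2n, n) / (n+1)
C_9 = C(18, 9) / (9+1)
     = 48620 / 10
     = 4,862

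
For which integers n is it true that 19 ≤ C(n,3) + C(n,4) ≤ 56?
6

C(5,3)+C(5,4)=15; C(6,3)+C(6,4)=35; C(7,3)+C(7,4)=70. So valid n = 6.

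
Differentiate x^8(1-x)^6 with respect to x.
Product rule: 8x^{7}(1-x)^{6} + x^8·(-6)(1-x)^{5}.
Final answer: 8x^7(1-x)^6 - 6x^8(1-x)^5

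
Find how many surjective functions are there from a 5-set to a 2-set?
30

Explanation: Onto functions = 2! × S(5,2)
First compute S(5,2) via recurrence:
Using the Stirling recurrence: S(n,k) = k·S(n-1,k) + S(n-1,k-1)
S(5,2) = 2·S(4,2) + S(4,1)
         = 2·7 + 1
         = 14 + 1
         = 15
Then: 2 × 15 = 30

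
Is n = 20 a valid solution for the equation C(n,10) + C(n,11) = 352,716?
Yes
C(20,10) + C(20,11) = 184,756 + 167,960 = 352,716, which equals 352,716.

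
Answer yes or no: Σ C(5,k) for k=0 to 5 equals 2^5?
Yes

Explanation: Binomial theorem: Σ C(5,k) = (1+1)^5 = 2^5 = 32; RHS 2^5 = 32.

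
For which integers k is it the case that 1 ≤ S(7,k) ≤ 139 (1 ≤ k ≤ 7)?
1, 2, 6, 7

Working:
S(7,1)=1; S(7,2)=63; S(7,3)=301; S(7,4)=350; S(7,5)=140; S(7,6)=21; S(7,7)=1. So valid k = 1, 2, 6, 7.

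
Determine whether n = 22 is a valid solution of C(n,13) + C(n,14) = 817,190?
Yes
C(22,13) + C(22,14) = 497,420 + 319,770 = 817,190, which equals 817,190.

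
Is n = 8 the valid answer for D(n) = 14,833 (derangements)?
Yes

Solution: D(8) = (8-1)·[D(7) + D(6)] = 7·[1,854 + 265] = 14,833, which equals 14,833.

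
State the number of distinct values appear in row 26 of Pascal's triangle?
14
Row 26 has entries C(26,0)..C(26,26); by symmetry C(26,k)=C(26,26-k), giving 14 distinct values.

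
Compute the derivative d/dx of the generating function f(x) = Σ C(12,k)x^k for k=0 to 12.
Σ k·C(12,k)x^(k-1) for k=1 to 12

Term-by-term differentiation gives Σ k·C(12,k)x^{k-1} for k=1 to 12.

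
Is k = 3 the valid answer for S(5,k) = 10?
No
S(5,3) = 3·S(4,3) + S(4,2) = 3·6 + 7 = 25, which does not equal 10.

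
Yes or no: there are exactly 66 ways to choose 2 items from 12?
C(12,2) = 66.
Final answer: Yes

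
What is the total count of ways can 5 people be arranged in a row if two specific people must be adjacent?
48

Solution: Treat pair as unit: (5-1)! arrangements × 2 internal orders = 48.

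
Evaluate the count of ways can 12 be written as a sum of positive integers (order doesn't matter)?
Pentagonal recurrence p(n) = p(n−1) + p(n−2) − p(n−5) − p(n−7) + …: p(12) = p(11) + p(10) − p(7) − p(5) + p(0) = 56 + 42 − 15 − 7 + 1 = 77.
Final answer: 77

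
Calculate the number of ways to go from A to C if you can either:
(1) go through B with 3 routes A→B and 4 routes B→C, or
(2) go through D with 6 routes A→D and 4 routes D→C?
36

Reasoning: Route via B: 3×4=12. Route via D: 6×4=24. Total: 36.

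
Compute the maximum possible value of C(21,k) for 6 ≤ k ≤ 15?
352,716
C(21,k) is maximised at the centre of the row: C(21,10) = 352,716.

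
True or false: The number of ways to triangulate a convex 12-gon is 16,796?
True

Solution: Triangulations of a convex 12-gon are counted by the Catalan number C_10: C_10 = C(20,10)/(10+1) = 184,756/11 = 16,796.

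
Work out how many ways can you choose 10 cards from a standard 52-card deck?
15,820,024,220

C(52,10) = 15,820,024,220.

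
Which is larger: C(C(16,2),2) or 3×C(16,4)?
C(C(16,2),2)=7,140, 3×C(16,4)=5,460.

Answer: C(C(16,2),2)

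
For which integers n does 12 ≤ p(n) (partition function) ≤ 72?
7, 8, 9, 10, 11

Tabulating p(n) via p(n) = p(n−1) + p(n−2) − p(n−5) − p(n−7) + …: p(6)=11; p(7)=15; p(8)=22; p(9)=30; p(10)=42; p(11)=56; p(12)=77. So valid n = 7, 8, 9, 10, 11.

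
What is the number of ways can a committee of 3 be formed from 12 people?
220

Solution: C(12,3) = 12! / (3! × (12-3)!)
         = 12! / (3! × 9!)
         = 220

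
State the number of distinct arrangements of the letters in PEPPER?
60
Word has 6 letters (P=3, E=2, R=1). Arrangements: 6!/Π(k!) = 60.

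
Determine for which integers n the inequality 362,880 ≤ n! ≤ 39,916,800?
9, 10, 11

Explanation: n! is strictly increasing; 9! = 362,880 and 11! = 39,916,800, so valid n = 9, 10, 11.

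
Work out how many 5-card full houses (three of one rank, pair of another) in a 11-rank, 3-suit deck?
330

Solution: Triple rank: 11. Triple suits: C(3,3)=1. Pair rank: 10. Pair suits: C(3,2)=3. Total: 330.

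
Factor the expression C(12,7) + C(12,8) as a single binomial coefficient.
C(13,8)

Working:
By Pascal's identity: C(12,7) + C(12,8) = C(13,8) = 1,287.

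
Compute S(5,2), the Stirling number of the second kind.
15

Explanation: Using the Stirling recurrence: S(n,k) = k·S(n-1,k) + S(n-1,k-1)
S(5,2) = 2·S(4,2) + S(4,1)
         = 2·7 + 1
         = 14 + 1
         = 15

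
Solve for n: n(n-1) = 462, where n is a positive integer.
22

Reasoning: n² − n − 462 = 0, so n = (1 ± √(1 + 4·462))/2 = (1 ± √1,849)/2 = (1 ± 43)/2, i.e. n = 22 or n = -21. Taking the positive root, n = 22 (check: 22×21 = 462).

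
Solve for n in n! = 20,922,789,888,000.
16
n! is strictly increasing. 14! = 87,178,291,200, 15! = 1,307,674,368,000, 16! = 20,922,789,888,000 ✓. So n = 16.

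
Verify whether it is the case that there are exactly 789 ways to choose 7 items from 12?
C(12,7) = 792 ≠ 789.
Final answer: False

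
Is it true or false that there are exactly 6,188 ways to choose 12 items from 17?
True

Explanation: C(17,12) = 6,188.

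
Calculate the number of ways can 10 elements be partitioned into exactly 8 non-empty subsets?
750

Solution: This equals S(10,8), the Stirling number of the 2nd kind.
Using the Stirling recurrence: S(n,k) = k·S(n-1,k) + S(n-1,k-1)
S(10,8) = 8·S(9,8) + S(9,7)
         = 8·36 + 462
         = 288 + 462
         = 750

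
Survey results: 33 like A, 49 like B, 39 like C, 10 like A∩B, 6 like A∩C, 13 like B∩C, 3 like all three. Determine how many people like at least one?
|A∪B∪C| = 33+49+39-10-6-13+3 = 95.

Answer: 95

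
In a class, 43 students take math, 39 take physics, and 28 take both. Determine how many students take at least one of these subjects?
54

Reasoning: |A∪B| = |A|+|B|-|A∩B| = 43+39-28 = 54.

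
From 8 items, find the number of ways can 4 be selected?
C(8,4) = 8! / (4! × (8-4)!)
         = 8! / (4! × 4!)
         = 70

Answer: 70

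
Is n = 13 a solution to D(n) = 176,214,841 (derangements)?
No

Working:
D(13) = (13-1)·[D(12) + D(11)] = 12·[176,214,841 + 14,684,570] = 2,290,792,932, which does not equal 176,214,841.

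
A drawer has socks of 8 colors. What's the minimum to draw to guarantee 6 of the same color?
Worst case: 5 of each = 40. One more: 41.
Final answer: 41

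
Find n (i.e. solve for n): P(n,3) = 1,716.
13

P(n,3) = n(n−1)(n−2) is increasing in n; n(n−1)(n−2) ≈ (n−1)^3 = 1,716 gives n ≈ 13.0. Check: P(11,3) = 990, P(12,3) = 1,320, P(13,3) = 1,716 ✓. So n = 13.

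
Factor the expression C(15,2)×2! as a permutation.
P(15,2)
C(15,2)×2! = [15!/(2!(13)!)]×2! = 15!/(13)! = P(15,2) = 210.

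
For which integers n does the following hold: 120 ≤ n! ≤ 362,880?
5, 6, 7, 8, 9

Explanation: n! is strictly increasing; 5! = 120 and 9! = 362,880, so valid n = 5, 6, 7, 8, 9.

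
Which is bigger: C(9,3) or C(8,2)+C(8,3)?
By Pascal's identity: C(9,3) = C(8,2)+C(8,3) = 84. Equal.

Answer: Equal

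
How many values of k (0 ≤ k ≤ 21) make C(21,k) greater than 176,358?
6

Explanation: Row 21 is unimodal and symmetric about k=21/2. C(21,7)=116,280 ≤ 176,358; C(21,8)=203,490 > 176,358; by symmetry C(21,k) > 176,358 for k = 8..13. That's 13 - 8 + 1 = 6 values.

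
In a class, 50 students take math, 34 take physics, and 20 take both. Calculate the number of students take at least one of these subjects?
64

Solution: |A∪B| = |A|+|B|-|A∩B| = 50+34-20 = 64.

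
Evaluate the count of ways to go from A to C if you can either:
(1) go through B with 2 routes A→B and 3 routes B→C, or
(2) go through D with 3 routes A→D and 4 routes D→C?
18

Route via B: 2×3=6. Route via D: 3×4=12. Total: 18.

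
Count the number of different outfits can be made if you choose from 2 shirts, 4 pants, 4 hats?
32
By the multiplication principle: 2 × 4 × 4 = 32.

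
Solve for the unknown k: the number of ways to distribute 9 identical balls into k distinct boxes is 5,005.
Stars and bars: the count is C(9+k−1, k−1), increasing in k. k=5: C(13,4) = 715, k=6: C(14,5) = 2,002, k=7: C(15,6) = 5,005 ✓. So k = 7.
Final answer: 7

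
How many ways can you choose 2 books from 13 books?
78

C(13,2) = 13! / (2! × (13-2)!)
         = 13! / (2! × 11!)
         = 78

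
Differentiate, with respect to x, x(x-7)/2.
(2x - 7)/2

d/dx[(x-0)(x-7)] = (x-7) + (x-0) = 2x - 7. Dividing by 2 gives (2x - 7)/2.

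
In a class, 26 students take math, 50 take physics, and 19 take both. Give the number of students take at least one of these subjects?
57

Reasoning: |A∪B| = |A|+|B|-|A∩B| = 26+50-19 = 57.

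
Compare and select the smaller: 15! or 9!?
9!

15!=1,307,674,368,000, 9!=362,880. 15! > 9!.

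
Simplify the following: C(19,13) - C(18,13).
18,564
C(19,13) - C(18,13) = C(18,12) = 18,564.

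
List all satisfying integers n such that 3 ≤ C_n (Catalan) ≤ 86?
3, 4, 5

Working:
C_2=2; C_3=5; C_4=14; C_5=42; C_6=132. So valid n = 3, 4, 5.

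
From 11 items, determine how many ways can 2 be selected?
55
C(11,2) = 11! / (2! × (11-2)!)
         = 11! / (2! × 9!)
         = 55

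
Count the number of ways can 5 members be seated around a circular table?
24
Circular arrangements: (5-1)! = 24.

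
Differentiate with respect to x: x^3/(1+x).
(3x^2(1+x) - x^3)/(1+x)²

Explanation: Quotient rule: [3x^{2}(1+x) - x^3]/(1+x)².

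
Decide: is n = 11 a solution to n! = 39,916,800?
Yes

Explanation: 11! = 11·10! = 11·3,628,800 = 39,916,800, which equals 39,916,800.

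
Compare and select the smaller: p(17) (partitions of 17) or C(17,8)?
p(17)

Working:
Pentagonal recurrence p(n) = p(n−1) + p(n−2) − p(n−5) − p(n−7) + …: p(17) = p(16) + p(15) − p(12) − p(10) + p(5) + p(2) = 231 + 176 − 77 − 42 + 7 + 2 = 297; C(17,8) = 24,310.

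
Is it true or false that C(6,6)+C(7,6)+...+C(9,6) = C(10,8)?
Hockey stick identity gives Σ = C(10,7) = 120; RHS C(10,8) = 45.

Answer: False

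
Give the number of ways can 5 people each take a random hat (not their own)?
44

Solution: Using D(n) = (n-1)[D(n-1) + D(n-2)]:
D(5) = (5-1) × [D(4) + D(3)]
      = 4 × [9 + 2]
      = 4 × 11
      = 44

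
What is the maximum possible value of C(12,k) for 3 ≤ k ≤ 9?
924

C(12,k) is maximised at the centre of the row: C(12,6) = 924.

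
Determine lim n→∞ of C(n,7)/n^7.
C(n,7) ≈ n^7/7! for large n. Limit = 1/7! = 1/5040.
Final answer: 1/5040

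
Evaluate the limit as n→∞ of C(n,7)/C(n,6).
C(n,7)/C(n,6) = (n-6)/7 → ∞ as n → ∞.

Answer: ∞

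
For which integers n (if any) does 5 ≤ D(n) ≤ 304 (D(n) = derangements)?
Using D(n) = (n−1)[D(n−1) + D(n−2)] with D(1)=0, D(2)=1: D(3)=2; D(4)=9; D(5)=44; D(6)=265; D(7)=1,854. So valid n = 4, 5, 6.
Final answer: 4, 5, 6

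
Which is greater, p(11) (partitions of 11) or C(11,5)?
Pentagonal recurrence p(n) = p(n−1) + p(n−2) − p(n−5) − p(n−7) + …: p(11) = p(10) + p(9) − p(6) − p(4) = 42 + 30 − 11 − 5 = 56; C(11,5) = 462.
Final answer: C(11,5)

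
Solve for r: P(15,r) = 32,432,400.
7

Working:
P(15,r) = 15·14·…·(15−r+1), a product of r factors. Multiplying down from 15: 15 = 15; 15·14 = 210; 15·14·13 = 2,730; 15·14·13·12 = 32,760; 15·14·13·12·11 = 360,360; 15·14·13·12·11·10 = 3,603,600; 15·14·13·12·11·10·9 = 32,432,400 ✓ (7 factors). So r = 7.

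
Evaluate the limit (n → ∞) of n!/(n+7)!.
0

Reasoning: n!/(n+7)! = 1/[(n+1)(n+2)···(n+7)] → 0 as n → ∞.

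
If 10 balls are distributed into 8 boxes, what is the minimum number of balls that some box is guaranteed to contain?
2

Solution: Pigeonhole: ⌈10/8⌉ = 2.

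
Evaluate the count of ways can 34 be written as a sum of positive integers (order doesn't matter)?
12,310

Reasoning: Pentagonal recurrence p(n) = p(n−1) + p(n−2) − p(n−5) − p(n−7) + …: p(34) = p(33) + p(32) − p(29) − p(27) + p(22) + p(19) − p(12) − p(8) = 10,143 + 8,349 − 4,565 − 3,010 + 1,002 + 490 − 77 − 22 = 12,310.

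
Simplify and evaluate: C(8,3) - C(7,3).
21

Reasoning: C(8,3) - C(7,3) = C(7,2) = 21.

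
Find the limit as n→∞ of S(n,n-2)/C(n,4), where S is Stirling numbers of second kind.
3

Explanation: The leading term of S(n,n-2) as a polynomial in n is (3)!!·C(n,4), so the ratio → (3)!! = 3.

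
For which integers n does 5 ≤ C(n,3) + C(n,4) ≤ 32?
4, 5

Solution: C(3,3)+C(3,4)=1; C(4,3)+C(4,4)=5; C(5,3)+C(5,4)=15; C(6,3)+C(6,4)=35. So valid n = 4, 5.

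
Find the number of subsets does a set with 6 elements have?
64

Reasoning: Each element can be included or excluded: 2^6 = 64.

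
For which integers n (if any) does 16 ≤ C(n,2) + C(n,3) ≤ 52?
5, 6

C(4,2)+C(4,3)=10; C(5,2)+C(5,3)=20; C(6,2)+C(6,3)=35; C(7,2)+C(7,3)=56. So valid n = 5, 6.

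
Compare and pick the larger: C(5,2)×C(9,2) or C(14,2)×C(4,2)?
C(14,2)×C(4,2)

Working:
C(5,2)×C(9,2)=360, C(14,2)×C(4,2)=546.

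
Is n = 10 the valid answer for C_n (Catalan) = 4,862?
C_10 = C(20,10)/(10+1) = 184,756/11 = 16,796, which does not equal 4,862.
Final answer: No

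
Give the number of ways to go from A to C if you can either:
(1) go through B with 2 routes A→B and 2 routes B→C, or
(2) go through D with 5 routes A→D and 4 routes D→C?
24
Route via B: 2×2=4. Route via D: 5×4=20. Total: 24.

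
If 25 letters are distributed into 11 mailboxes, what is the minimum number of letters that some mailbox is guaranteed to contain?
Pigeonhole: ⌈25/11⌉ = 3.
Final answer: 3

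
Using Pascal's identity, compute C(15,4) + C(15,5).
4,368

Solution: C(15,4) + C(15,5) = C(16,5) = 4,368.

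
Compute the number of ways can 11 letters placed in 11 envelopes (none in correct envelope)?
14,684,570

Reasoning: Using D(n) = (n-1)[D(n-1) + D(n-2)]:
D(11) = (11-1) × [D(10) + D(9)]
      = 10 × [1334961 + 133496]
      = 10 × 1468457
      = 14,684,570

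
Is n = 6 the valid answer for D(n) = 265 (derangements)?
Yes

Working:
D(6) = (6-1)·[D(5) + D(4)] = 5·[44 + 9] = 265, which equals 265.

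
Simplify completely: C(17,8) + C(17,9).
48,620

Working:
By Pascal's identity: C(18,9) = 48,620.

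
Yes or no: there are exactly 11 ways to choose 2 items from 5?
No

C(5,2) = 10 ≠ 11.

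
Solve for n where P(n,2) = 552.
24

Reasoning: P(n,2) = n(n−1) is increasing in n; n(n−1) ≈ (n−0.5)^2 = 552 gives n ≈ 24.0. Check: P(22,2) = 462, P(23,2) = 506, P(24,2) = 552 ✓. So n = 24.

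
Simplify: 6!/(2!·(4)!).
15

Reasoning: This is C(6,2) = 15.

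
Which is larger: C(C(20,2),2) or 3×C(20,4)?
C(C(20,2),2)

Solution: C(C(20,2),2)=17,955, 3×C(20,4)=14,535.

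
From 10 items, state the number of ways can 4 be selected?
210
C(10,4) = 10! / (4! × (10-4)!)
         = 10! / (4! × 6!)
         = 210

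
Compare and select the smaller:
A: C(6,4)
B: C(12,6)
A

Solution: A=C(6,4)=15, B=C(12,6)=924.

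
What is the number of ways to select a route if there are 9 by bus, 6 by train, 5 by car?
20
By the addition principle: 9 + 6 + 5 = 20.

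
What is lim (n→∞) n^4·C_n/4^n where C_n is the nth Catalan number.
∞

Reasoning: C_n ~ 4^n/(n^(3/2)√π), so n^4·C_n/4^n ~ n^(4 − 3/2)/√π → ∞.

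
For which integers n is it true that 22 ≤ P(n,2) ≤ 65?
6, 7, 8

Solution: P(5,2)=20; P(6,2)=30; P(7,2)=42; P(8,2)=56; P(9,2)=72. So valid n = 6, 7, 8.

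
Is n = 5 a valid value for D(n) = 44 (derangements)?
D(5) = (5-1)·[D(4) + D(3)] = 4·[9 + 2] = 44, which equals 44.

Answer: Yes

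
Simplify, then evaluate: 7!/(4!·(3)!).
35
This is C(7,4) = 35.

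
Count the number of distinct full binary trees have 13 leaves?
Using the Catalan number formula: C_n = C(2n, n) / (n+1)
C_12 = C(24, 12) / (12+1)
     = 2704156 / 13
     = 208,012
Final answer: 208,012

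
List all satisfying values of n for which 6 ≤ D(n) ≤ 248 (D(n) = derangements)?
4, 5

Explanation: Using D(n) = (n−1)[D(n−1) + D(n−2)] with D(1)=0, D(2)=1: D(3)=2; D(4)=9; D(5)=44; D(6)=265. So valid n = 4, 5.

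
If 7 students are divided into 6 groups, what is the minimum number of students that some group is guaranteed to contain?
2

Working:
Pigeonhole: ⌈7/6⌉ = 2.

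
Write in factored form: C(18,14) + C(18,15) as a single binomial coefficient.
C(19,15)

Reasoning: By Pascal's identity: C(18,14) + C(18,15) = C(19,15) = 3,876.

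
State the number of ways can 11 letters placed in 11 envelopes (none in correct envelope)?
14,684,570

Explanation: Using D(n) = (n-1)[D(n-1) + D(n-2)]:
D(11) = (11-1) × [D(10) + D(9)]
      = 10 × [1334961 + 133496]
      = 10 × 1468457
      = 14,684,570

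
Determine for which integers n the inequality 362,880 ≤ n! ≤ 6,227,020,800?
n! is strictly increasing; 9! = 362,880 and 13! = 6,227,020,800, so valid n = 9, 10, 11, 12, 13.
Final answer: 9, 10, 11, 12, 13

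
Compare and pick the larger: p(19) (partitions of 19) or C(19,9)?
Pentagonal recurrence p(n) = p(n−1) + p(n−2) − p(n−5) − p(n−7) + …: p(19) = p(18) + p(17) − p(14) − p(12) + p(7) + p(4) = 385 + 297 − 135 − 77 + 15 + 5 = 490; C(19,9) = 92,378.
Final answer: C(19,9)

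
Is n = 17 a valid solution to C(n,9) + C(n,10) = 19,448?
No

Explanation: C(17,9) + C(17,10) = 24,310 + 19,448 = 43,758, which does not equal 19,448.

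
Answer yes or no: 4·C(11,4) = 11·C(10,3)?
Absorption identity k·C(n,k) = n·C(n-1,k-1). LHS = 4·330 = 1,320; RHS = 11·120 = 1,320.
Final answer: Yes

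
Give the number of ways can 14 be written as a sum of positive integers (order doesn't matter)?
Pentagonal recurrence p(n) = p(n−1) + p(n−2) − p(n−5) − p(n−7) + …: p(14) = p(13) + p(12) − p(9) − p(7) + p(2) = 101 + 77 − 30 − 15 + 2 = 135.

Answer: 135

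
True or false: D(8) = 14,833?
True

Working:
Derangements of 8 elements: D(8) = (8-1)·[D(7) + D(6)] = 7·[1,854 + 265] = 14,833.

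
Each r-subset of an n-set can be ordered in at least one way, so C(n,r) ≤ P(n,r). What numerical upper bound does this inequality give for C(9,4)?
3,024

P(9,4) = 9·8·7·6 = 3,024, so C(9,4) ≤ 3,024. (The bound is loose by a factor of 4! = 24: C(9,4) = 3,024/24 = 126.)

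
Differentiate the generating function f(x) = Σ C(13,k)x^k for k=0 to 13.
Term-by-term differentiation gives Σ k·C(13,k)x^{k-1} for k=1 to 13.

Answer: Σ k·C(13,k)x^(k-1) for k=1 to 13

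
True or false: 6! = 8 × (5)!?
False

Reasoning: 6! = 6 × 5! = 720, but 8 × 5! = 960.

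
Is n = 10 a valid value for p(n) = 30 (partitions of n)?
No

Explanation: Pentagonal recurrence p(n) = p(n−1) + p(n−2) − p(n−5) − p(n−7) + …: p(10) = p(9) + p(8) − p(5) − p(3) = 30 + 22 − 7 − 3 = 42, which does not equal 30.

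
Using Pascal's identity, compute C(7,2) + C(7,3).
C(7,2) + C(7,3) = C(8,3) = 56.

Answer: 56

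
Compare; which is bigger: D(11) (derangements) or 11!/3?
D(11) = (11-1)·[D(10) + D(9)] = 10·[1,334,961 + 133,496] = 14,684,570; 11!/3 = 39,916,800/3 = 13,305,600.
Final answer: D(11)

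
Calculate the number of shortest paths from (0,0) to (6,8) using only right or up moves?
3,003
Choose 6 rights from 14 moves: C(14,6) = 3,003.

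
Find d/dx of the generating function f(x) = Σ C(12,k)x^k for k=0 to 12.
Σ k·C(12,k)x^(k-1) for k=1 to 12

Working:
Term-by-term differentiation gives Σ k·C(12,k)x^{k-1} for k=1 to 12.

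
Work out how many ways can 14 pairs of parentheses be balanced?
2,674,440

Reasoning: Using the Catalan number formula: C_n = C(2n, n) / (n+1)
C_14 = C(28, 14) / (14+1)
     = 40116600 / 15
     = 2,674,440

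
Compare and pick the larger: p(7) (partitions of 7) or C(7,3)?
Pentagonal recurrence p(n) = p(n−1) + p(n−2) − p(n−5) − p(n−7) + …: p(7) = p(6) + p(5) − p(2) − p(0) = 11 + 7 − 2 − 1 = 15; C(7,3) = 35.

Answer: C(7,3)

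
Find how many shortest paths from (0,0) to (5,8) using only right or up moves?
1,287

Working:
Choose 5 rights from 13 moves: C(13,5) = 1,287.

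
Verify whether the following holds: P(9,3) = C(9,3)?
False
P(9,3) = 504 but C(9,3) = 84; they differ by a factor of 3! = 6, so the statement does not hold.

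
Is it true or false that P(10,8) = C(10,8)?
False

Working:
P(10,8) = 1,814,400 but C(10,8) = 45; they differ by a factor of 8! = 40320, so the statement does not hold.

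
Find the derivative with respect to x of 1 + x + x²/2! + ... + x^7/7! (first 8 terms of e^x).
1 + x + x²/2! + ... + x^6/6!

Working:
Differentiating term by term gives the first 7 terms of e^x.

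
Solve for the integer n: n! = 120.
n! is strictly increasing. 3! = 6, 4! = 24, 5! = 120 ✓. So n = 5.
Final answer: 5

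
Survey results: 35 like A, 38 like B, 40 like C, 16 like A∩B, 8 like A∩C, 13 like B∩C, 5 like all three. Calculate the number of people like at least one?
81

Solution: |A∪B∪C| = 35+38+40-16-8-13+5 = 81.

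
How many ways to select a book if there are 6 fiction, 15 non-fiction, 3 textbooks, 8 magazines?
32
By the addition principle: 6 + 15 + 3 + 8 = 32.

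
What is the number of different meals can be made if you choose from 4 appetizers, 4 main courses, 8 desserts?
By the multiplication principle: 4 × 4 × 8 = 128.

Answer: 128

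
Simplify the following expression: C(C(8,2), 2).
C(8,2) = 28, then C(28, 2) = 378.
Final answer: 378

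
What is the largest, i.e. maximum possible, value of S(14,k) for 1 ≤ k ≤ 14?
63,436,373

Working:
Row S(14,k) for k = 1..14 (via S(n,k) = k·S(n−1,k) + S(n−1,k−1)): 1, 8,191, 788,970, 10,391,745, 40,075,035, 63,436,373, 49,329,280, 20,912,320, 5,135,130, 752,752, 66,066, 3,367, 91, 1. The row is unimodal; maximum at k = 6: 63,436,373.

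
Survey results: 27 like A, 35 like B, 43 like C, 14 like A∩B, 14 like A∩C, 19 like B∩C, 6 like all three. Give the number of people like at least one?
|A∪B∪C| = 27+35+43-14-14-19+6 = 64.

Answer: 64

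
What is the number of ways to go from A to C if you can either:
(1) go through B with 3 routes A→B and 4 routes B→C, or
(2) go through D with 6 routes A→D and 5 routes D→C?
42

Route via B: 3×4=12. Route via D: 6×5=30. Total: 42.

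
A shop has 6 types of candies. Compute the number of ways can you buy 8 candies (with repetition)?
1,287
Stars and bars: C(8+6-1, 8) = C(13, 8) = 1,287.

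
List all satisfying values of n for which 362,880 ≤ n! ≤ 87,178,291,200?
n! is strictly increasing; 9! = 362,880 and 14! = 87,178,291,200, so valid n = 9, 10, 11, 12, 13, 14.
Final answer: 9, 10, 11, 12, 13, 14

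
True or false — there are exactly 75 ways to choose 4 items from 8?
False

Working:
C(8,4) = 70 ≠ 75.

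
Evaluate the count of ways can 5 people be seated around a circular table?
24

Reasoning: Circular arrangements: (5-1)! = 24.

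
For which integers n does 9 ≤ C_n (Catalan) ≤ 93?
4, 5
C_3=5; C_4=14; C_5=42; C_6=132. So valid n = 4, 5.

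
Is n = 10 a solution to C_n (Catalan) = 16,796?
Yes

Reasoning: C_10 = C(20,10)/(10+1) = 184,756/11 = 16,796, which equals 16,796.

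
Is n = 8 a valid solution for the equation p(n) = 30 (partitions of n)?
Pentagonal recurrence p(n) = p(n−1) + p(n−2) − p(n−5) − p(n−7) + …: p(8) = p(7) + p(6) − p(3) − p(1) = 15 + 11 − 3 − 1 = 22, which does not equal 30.
Final answer: No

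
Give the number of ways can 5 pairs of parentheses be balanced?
42
Using the Catalan number formula: C_n = C(2n, n) / (n+1)
C_5 = C(10, 5) / (5+1)
     = 252 / 6
     = 42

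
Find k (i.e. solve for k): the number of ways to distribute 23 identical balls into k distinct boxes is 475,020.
Stars and bars: the count is C(23+k−1, k−1), increasing in k. k=5: C(27,4) = 17,550, k=6: C(28,5) = 98,280, k=7: C(29,6) = 475,020 ✓. So k = 7.

Answer: 7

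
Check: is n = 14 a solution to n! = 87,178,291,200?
Yes

Solution: 14! = 14·13! = 14·6,227,020,800 = 87,178,291,200, which equals 87,178,291,200.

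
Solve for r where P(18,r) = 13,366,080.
6

Reasoning: P(18,r) = 18·17·…·(18−r+1), a product of r factors. Multiplying down from 18: 18 = 18; 18·17 = 306; 18·17·16 = 4,896; 18·17·16·15 = 73,440; 18·17·16·15·14 = 1,028,160; 18·17·16·15·14·13 = 13,366,080 ✓ (6 factors). So r = 6.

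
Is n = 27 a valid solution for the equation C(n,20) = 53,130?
No

Explanation: C(27,20) = 27·26·25·24·23·22·21·20·19·18·17·16·15·14·13·12·11·10·9·8/20! = 2,160,489,970,321,101,619,200,000/2,432,902,008,176,640,000 = 888,030, which does not equal 53,130.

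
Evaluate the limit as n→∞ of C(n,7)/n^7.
C(n,7) ≈ n^7/7! for large n. Limit = 1/7! = 1/5040.

Answer: 1/5040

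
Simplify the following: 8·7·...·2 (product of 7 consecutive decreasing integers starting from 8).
40,320
This is P(8,7) = 8!/(1)! = 40,320.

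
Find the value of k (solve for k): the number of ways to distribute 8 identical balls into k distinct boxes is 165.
Stars and bars: the count is C(8+k−1, k−1), increasing in k. k=2: C(9,1) = 9, k=3: C(10,2) = 45, k=4: C(11,3) = 165 ✓. So k = 4.
Final answer: 4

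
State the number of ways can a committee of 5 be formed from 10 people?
252

Reasoning: C(10,5) = 10! / (5! × (10-5)!)
         = 10! / (5! × 5!)
         = 252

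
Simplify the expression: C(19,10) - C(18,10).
48,620

Explanation: C(19,10) - C(18,10) = C(18,9) = 48,620.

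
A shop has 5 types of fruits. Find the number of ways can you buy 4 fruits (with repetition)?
70

Explanation: Stars and bars: C(4+5-1, 4) = C(8, 4) = 70.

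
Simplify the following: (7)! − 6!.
4,320

Reasoning: (7)! − 6! = (7)·6! − 6! = (7−1)·6! = 6·6! = 4,320.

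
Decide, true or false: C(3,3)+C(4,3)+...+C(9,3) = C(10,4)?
True
Hockey stick identity gives Σ = C(10,4) = 210; RHS C(10,4) = 210.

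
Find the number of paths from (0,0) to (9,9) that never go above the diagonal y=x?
4,862

Counted by the Catalan number C_9: C_9 = C(18,9)/(9+1) = 48,620/10 = 4,862.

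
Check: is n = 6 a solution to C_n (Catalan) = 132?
Yes

C_6 = C(12,6)/(6+1) = 924/7 = 132, which equals 132.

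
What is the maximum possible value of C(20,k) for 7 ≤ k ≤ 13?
C(20,k) is maximised at the centre of the row: C(20,10) = 184,756.

Answer: 184,756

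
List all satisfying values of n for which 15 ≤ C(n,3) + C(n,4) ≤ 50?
C(4,3)+C(4,4)=5; C(5,3)+C(5,4)=15; C(6,3)+C(6,4)=35; C(7,3)+C(7,4)=70. So valid n = 5, 6.
Final answer: 5, 6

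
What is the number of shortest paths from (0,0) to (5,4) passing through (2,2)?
60
To (2,2): C(4,2)=6. From there: C(5,3)=10. Total: 60.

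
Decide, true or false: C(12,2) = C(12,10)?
True

Solution: Symmetry C(n,k) = C(n,n-k): C(12,2) = 66 and C(12,10) = 66. Both sides agree, so the statement holds.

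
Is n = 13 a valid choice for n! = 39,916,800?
No

Working:
13! = 13·12! = 13·479,001,600 = 6,227,020,800, which does not equal 39,916,800.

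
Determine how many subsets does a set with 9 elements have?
512

Working:
Each element can be included or excluded: 2^9 = 512.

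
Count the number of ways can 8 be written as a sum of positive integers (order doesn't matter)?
22

Reasoning: Pentagonal recurrence p(n) = p(n−1) + p(n−2) − p(n−5) − p(n−7) + …: p(8) = p(7) + p(6) − p(3) − p(1) = 15 + 11 − 3 − 1 = 22.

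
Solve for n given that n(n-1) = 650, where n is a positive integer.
26

Reasoning: n² − n − 650 = 0, so n = (1 ± √(1 + 4·650))/2 = (1 ± √2,601)/2 = (1 ± 51)/2, i.e. n = 26 or n = -25. Taking the positive root, n = 26 (check: 26×25 = 650).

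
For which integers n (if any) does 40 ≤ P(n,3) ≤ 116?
P(4,3)=24; P(5,3)=60; P(6,3)=120. So valid n = 5.

Answer: 5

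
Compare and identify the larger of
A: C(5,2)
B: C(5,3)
Equal
A=C(5,2)=10, B=C(5,3)=10.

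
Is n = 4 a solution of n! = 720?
No

Reasoning: 4! = 4·3! = 4·6 = 24, which does not equal 720.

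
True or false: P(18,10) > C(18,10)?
P(18,10) = 158,789,030,400 and C(18,10) = 43,758; P(n,r) = r! × C(n,r) so P > C whenever r ≥ 2.

Answer: True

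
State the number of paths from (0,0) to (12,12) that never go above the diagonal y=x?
208,012

Working:
Counted by the Catalan number C_12: C_12 = C(24,12)/(12+1) = 2,704,156/13 = 208,012.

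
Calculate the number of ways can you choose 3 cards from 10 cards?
120

C(10,3) = 10! / (3! × (10-3)!)
         = 10! / (3! × 7!)
         = 120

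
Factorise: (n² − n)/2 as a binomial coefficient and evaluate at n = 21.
(n² − n)/2 = n(n−1)/2 = C(n,2). At n = 21: C(21,2) = 210.

Answer: C(n,2); C(21,2) = 210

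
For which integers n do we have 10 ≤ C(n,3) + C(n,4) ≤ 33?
C(4,3)+C(4,4)=5; C(5,3)+C(5,4)=15; C(6,3)+C(6,4)=35. So valid n = 5.
Final answer: 5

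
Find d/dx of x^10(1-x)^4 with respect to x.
Product rule: 10x^{9}(1-x)^{4} + x^10·(-4)(1-x)^{3}.

Answer: 10x^9(1-x)^4 - 4x^10(1-x)^3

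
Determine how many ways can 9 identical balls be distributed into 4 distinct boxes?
C(9+4-1, 4-1) = C(12, 3) = 220.
Final answer: 220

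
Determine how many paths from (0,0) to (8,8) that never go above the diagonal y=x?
Counted by the Catalan number C_8: C_8 = C(16,8)/(8+1) = 12,870/9 = 1,430.
Final answer: 1,430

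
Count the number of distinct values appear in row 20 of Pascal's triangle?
Row 20 has entries C(20,0)..C(20,20); by symmetry C(20,k)=C(20,20-k), giving 11 distinct values.

Answer: 11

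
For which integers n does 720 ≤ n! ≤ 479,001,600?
6, 7, 8, 9, 10, 11, 12

Solution: n! is strictly increasing; 6! = 720 and 12! = 479,001,600, so valid n = 6, 7, 8, 9, 10, 11, 12.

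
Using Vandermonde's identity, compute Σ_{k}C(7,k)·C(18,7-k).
480,700

Working:
= C(7+18,7) = C(25,7) = 480,700.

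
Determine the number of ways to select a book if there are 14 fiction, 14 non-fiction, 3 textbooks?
31

Explanation: By the addition principle: 14 + 14 + 3 = 31.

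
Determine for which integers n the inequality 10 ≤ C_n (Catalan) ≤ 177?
C_3=5; C_4=14; C_5=42; C_6=132; C_7=429. So valid n = 4, 5, 6.
Final answer: 4, 5, 6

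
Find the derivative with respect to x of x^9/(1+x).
(9x^8(1+x) - x^9)/(1+x)²

Explanation: Quotient rule: [9x^{8}(1+x) - x^9]/(1+x)².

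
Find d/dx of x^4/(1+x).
Quotient rule: [4x^{3}(1+x) - x^4]/(1+x)².

Answer: (4x^3(1+x) - x^4)/(1+x)²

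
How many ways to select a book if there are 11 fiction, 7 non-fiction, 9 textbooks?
27

Working:
By the addition principle: 11 + 7 + 9 = 27.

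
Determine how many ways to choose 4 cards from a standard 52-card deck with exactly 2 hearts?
57,798

Solution: 13 hearts and 39 non-hearts: C(13,2) × C(39,2) = 78 × 741 = 57,798.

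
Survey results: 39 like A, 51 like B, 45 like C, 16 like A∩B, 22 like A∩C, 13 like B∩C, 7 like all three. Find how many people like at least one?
91

|A∪B∪C| = 39+51+45-16-22-13+7 = 91.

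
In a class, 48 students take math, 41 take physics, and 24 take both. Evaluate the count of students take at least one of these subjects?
65

Explanation: |A∪B| = |A|+|B|-|A∩B| = 48+41-24 = 65.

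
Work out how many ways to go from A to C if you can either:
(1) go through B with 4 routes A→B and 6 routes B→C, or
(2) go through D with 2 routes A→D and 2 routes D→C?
28

Reasoning: Route via B: 4×6=24. Route via D: 2×2=4. Total: 28.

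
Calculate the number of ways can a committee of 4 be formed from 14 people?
C(14,4) = 14! / (4! × (14-4)!)
         = 14! / (4! × 10!)
         = 1,001

Answer: 1,001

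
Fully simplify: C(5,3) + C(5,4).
15
By Pascal's identity: C(6,4) = 15.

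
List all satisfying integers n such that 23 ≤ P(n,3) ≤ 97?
4, 5

Working:
P(3,3)=6; P(4,3)=24; P(5,3)=60; P(6,3)=120. So valid n = 4, 5.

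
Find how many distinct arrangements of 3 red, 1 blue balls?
Multinomial: 4!/(3! × 1!) = 4.
Final answer: 4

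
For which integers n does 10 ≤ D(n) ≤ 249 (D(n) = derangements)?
Using D(n) = (n−1)[D(n−1) + D(n−2)] with D(1)=0, D(2)=1: D(4)=9; D(5)=44; D(6)=265. So valid n = 5.

Answer: 5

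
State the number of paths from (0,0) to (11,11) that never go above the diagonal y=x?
58,786

Solution: Counted by the Catalan number C_11: C_11 = C(22,11)/(11+1) = 705,432/12 = 58,786.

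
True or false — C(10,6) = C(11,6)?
False

Working:
LHS = C(10,6) = 210; RHS = C(11,6) = 462. 210 ≠ 462, so the statement does not hold.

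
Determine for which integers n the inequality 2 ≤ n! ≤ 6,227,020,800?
n! is strictly increasing; 2! = 2 and 13! = 6,227,020,800, so valid n = 2, 3, 4, 5, 6, 7, 8, 9, 10, 11, 12, 13.
Final answer: 2, 3, 4, 5, 6, 7, 8, 9, 10, 11, 12, 13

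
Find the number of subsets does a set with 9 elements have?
512

Solution: Each element can be included or excluded: 2^9 = 512.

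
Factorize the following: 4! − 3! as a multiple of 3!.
4! − 3! = 4·3! − 3! = (4 − 1)·3! = 3 × 3! = 18.

Answer: 3 × 3! = 18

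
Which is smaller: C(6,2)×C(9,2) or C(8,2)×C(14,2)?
C(6,2)×C(9,2)=540, C(8,2)×C(14,2)=2,548.
Final answer: C(6,2)×C(9,2)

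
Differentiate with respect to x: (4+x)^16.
16(4+x)^15

Working:
Using the power rule: d/dx (4+x)^16 = 16(4+x)^{15}.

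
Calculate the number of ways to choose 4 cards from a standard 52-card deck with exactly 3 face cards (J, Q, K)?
8,800

Reasoning: 12 face cards and 40 non-face cards: C(12,3) × C(40,1) = 220 × 40 = 8,800.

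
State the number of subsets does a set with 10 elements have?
1,024

Working:
Each element can be included or excluded: 2^10 = 1,024.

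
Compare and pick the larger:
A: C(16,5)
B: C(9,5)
A
A=C(16,5)=4,368, B=C(9,5)=126.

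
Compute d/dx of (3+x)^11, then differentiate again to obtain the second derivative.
First derivative: 11(3+x)^{10}. Second derivative: 11·10·(3+x)^{9} = 110(3+x)^{9}.

Answer: 110(3+x)^9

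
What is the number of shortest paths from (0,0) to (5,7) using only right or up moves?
Choose 5 rights from 12 moves: C(12,5) = 792.

Answer: 792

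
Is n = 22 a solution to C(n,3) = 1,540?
Yes

Explanation: C(22,3) = 22·21·20/3! = 9,240/6 = 1,540, which equals 1,540.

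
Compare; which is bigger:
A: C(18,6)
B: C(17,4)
A

Explanation: A=C(18,6)=18,564, B=C(17,4)=2,380.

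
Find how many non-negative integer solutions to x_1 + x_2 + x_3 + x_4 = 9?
C(9+4-1, 4-1) = 220.

Answer: 220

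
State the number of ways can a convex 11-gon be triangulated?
4,862

Solution: Using the Catalan number formula: C_n = C(2n, n) / (n+1)
C_9 = C(18, 9) / (9+1)
     = 48620 / 10
     = 4,862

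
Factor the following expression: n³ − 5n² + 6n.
n³ − 5n² + 6n = n(n² − 5n + 6) = n(n − 2)(n − 3).

Answer: n(n − 2)(n − 3)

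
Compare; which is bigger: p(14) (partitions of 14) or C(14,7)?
C(14,7)

Working:
Pentagonal recurrence p(n) = p(n−1) + p(n−2) − p(n−5) − p(n−7) + …: p(14) = p(13) + p(12) − p(9) − p(7) + p(2) = 101 + 77 − 30 − 15 + 2 = 135; C(14,7) = 3,432.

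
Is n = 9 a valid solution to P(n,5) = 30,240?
P(9,5) = 9·8·7·6·5 = 15,120, which does not equal 30,240.

Answer: No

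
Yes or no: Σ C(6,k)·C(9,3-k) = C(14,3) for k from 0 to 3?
No

Explanation: Vandermonde's identity gives C(15,3) = 455; RHS C(14,3) = 364.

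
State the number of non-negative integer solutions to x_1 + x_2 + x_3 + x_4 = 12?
455

Reasoning: C(12+4-1, 4-1) = 455.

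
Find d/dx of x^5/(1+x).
(5x^4(1+x) - x^5)/(1+x)²
Quotient rule: [5x^{4}(1+x) - x^5]/(1+x)².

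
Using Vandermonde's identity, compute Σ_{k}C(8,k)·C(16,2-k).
276

Working:
= C(8+16,2) = C(24,2) = 276.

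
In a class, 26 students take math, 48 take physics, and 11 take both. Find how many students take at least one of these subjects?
|A∪B| = |A|+|B|-|A∩B| = 26+48-11 = 63.
Final answer: 63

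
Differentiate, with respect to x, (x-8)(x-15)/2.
d/dx[(x-8)(x-15)] = (x-15) + (x-8) = 2x - 23. Dividing by 2 gives (2x - 23)/2.
Final answer: (2x - 23)/2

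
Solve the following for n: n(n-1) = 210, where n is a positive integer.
n² − n − 210 = 0, so n = (1 ± √(1 + 4·210))/2 = (1 ± √841)/2 = (1 ± 29)/2, i.e. n = 15 or n = -14. Taking the positive root, n = 15 (check: 15×14 = 210).

Answer: 15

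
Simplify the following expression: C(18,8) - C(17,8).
19,448

Working:
C(18,8) - C(17,8) = C(17,7) = 19,448.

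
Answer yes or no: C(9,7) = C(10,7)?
LHS = C(9,7) = 36; RHS = C(10,7) = 120. 36 ≠ 120, so the statement does not hold.
Final answer: No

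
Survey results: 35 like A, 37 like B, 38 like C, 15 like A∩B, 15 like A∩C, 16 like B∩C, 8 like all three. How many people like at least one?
72

Solution: |A∪B∪C| = 35+37+38-15-15-16+8 = 72.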